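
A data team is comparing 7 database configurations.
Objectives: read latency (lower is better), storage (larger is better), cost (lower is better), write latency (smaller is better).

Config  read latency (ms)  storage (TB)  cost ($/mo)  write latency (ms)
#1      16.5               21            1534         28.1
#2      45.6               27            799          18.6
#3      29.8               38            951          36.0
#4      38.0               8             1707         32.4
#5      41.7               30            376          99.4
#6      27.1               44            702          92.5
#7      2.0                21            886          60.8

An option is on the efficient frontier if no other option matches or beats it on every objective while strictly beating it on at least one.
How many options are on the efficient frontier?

6

#1: not dominated.
#2: not dominated (best write latency).
#3: not dominated.
#4: dominated by #1 (read latency 16.5≤38.0, storage 21≥8, cost 1534≤1707, write latency 28.1≤32.4).
#5: not dominated (best cost).
#6: not dominated (best storage).
#7: not dominated (best read latency).
Pareto-optimal: #1, #2, #3, #5, #6, #7 → 6.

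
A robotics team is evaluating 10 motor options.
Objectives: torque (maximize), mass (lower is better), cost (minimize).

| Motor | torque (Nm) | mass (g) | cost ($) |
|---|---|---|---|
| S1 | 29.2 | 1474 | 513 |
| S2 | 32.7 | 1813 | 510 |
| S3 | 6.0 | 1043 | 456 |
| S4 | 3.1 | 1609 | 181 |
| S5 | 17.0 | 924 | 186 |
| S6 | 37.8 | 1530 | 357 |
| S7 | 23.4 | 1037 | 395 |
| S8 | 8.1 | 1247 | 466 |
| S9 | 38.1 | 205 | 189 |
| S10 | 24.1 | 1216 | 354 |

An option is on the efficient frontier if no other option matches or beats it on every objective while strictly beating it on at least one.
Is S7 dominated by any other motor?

S9 vs S7: torque 38.1≥23.4, mass 205≤1037, cost 189≤395 — S9 is at least as good on every objective and strictly better on at least one, so S9 dominates S7.

Yes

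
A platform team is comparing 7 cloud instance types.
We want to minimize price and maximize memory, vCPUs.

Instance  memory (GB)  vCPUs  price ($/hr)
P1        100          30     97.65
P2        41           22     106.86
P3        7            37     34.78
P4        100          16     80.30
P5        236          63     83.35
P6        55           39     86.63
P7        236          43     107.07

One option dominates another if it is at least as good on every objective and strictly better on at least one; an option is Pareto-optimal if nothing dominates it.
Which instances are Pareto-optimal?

P3, P4, P5

P1: dominated by P5 (memory 236≥100, vCPUs 63≥30, price 83.35≤97.65).
P2: dominated by P1 (memory 100≥41, vCPUs 30≥22, price 97.65≤106.86).
P3: not dominated (best price).
P4: not dominated.
P5: not dominated (best vCPUs).
P6: dominated by P5 (memory 236≥55, vCPUs 63≥39, price 83.35≤86.63).
P7: dominated by P5 (memory 236≥236, vCPUs 63≥43, price 83.35≤107.07).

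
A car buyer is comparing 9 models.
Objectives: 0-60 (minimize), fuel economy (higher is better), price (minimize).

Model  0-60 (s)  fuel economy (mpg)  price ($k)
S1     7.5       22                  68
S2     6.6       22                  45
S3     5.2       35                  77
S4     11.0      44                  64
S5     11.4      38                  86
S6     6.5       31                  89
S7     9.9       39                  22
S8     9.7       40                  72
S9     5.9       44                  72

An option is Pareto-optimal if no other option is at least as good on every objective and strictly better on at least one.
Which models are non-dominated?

S2, S3, S4, S7, S9

S1: dominated by S2 (0-60 6.6≤7.5, fuel economy 22≥22, price 45≤68).
S2: not dominated.
S3: not dominated (best 0-60).
S4: not dominated.
S5: dominated by S4 (0-60 11.0≤11.4, fuel economy 44≥38, price 64≤86).
S6: dominated by S3 (0-60 5.2≤6.5, fuel economy 35≥31, price 77≤89).
S7: not dominated (best price).
S8: dominated by S9 (0-60 5.9≤9.7, fuel economy 44≥40, price 72≤72).
S9: not dominated.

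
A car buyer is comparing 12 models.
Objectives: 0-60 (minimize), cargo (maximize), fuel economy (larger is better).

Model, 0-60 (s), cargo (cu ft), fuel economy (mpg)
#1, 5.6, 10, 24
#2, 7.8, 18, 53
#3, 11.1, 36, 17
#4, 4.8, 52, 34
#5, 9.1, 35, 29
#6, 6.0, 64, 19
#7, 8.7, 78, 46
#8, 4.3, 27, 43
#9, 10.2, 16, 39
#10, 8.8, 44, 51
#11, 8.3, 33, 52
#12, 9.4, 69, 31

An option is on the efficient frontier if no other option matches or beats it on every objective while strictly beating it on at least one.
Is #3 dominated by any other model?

Yes

#4 vs #3: 0-60 4.8≤11.1, cargo 52≥36, fuel economy 34≥17 — #4 is at least as good on every objective and strictly better on at least one, so #4 dominates #3.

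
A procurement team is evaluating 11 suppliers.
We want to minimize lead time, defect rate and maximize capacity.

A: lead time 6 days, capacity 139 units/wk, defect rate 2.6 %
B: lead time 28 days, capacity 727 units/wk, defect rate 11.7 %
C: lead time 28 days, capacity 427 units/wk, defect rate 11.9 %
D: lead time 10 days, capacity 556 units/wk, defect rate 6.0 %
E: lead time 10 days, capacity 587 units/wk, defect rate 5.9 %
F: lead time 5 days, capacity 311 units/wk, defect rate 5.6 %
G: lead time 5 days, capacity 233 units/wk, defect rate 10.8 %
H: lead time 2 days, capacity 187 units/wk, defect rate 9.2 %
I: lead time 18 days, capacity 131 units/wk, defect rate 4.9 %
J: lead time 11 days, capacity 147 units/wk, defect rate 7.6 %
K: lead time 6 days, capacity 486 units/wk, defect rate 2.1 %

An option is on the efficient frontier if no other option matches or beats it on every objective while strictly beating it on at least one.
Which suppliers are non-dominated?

B, E, F, H, K

A: dominated by K (lead time 6≤6, capacity 486≥139, defect rate 2.1≤2.6).
B: not dominated (best capacity).
C: dominated by B (lead time 28≤28, capacity 727≥427, defect rate 11.7≤11.9).
D: dominated by E (lead time 10≤10, capacity 587≥556, defect rate 5.9≤6.0).
E: not dominated.
F: not dominated.
G: dominated by F (lead time 5≤5, capacity 311≥233, defect rate 5.6≤10.8).
H: not dominated (best lead time).
I: dominated by A (lead time 6≤18, capacity 139≥131, defect rate 2.6≤4.9).
J: dominated by D (lead time 10≤11, capacity 556≥147, defect rate 6.0≤7.6).
K: not dominated (best defect rate).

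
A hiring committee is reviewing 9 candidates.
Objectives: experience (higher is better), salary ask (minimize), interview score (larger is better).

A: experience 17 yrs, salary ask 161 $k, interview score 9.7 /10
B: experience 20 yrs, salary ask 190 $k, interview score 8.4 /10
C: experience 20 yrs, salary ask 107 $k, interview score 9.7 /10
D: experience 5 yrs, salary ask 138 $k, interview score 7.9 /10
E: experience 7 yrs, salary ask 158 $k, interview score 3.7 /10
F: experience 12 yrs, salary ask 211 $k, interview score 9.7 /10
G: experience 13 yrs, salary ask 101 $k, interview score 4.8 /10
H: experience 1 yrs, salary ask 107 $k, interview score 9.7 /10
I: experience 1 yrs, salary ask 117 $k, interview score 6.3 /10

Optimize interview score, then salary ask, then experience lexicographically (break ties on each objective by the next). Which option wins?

C

First maximize interview score: best is 9.7, kept {A, C, F, H}.
Then minimize salary ask: best is 107, kept {C, H}.
Then maximize experience: best is 20, kept {C}.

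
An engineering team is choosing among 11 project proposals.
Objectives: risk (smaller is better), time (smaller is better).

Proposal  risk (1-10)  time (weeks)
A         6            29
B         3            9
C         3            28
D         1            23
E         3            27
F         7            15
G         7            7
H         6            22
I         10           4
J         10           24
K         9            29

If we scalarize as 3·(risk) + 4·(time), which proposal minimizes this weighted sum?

B

A: 3·6 + 4·29 = 134
B: 3·3 + 4·9 = 45
C: 3·3 + 4·28 = 121
D: 3·1 + 4·23 = 95
E: 3·3 + 4·27 = 117
F: 3·7 + 4·15 = 81
G: 3·7 + 4·7 = 49
H: 3·6 + 4·22 = 106
I: 3·10 + 4·4 = 46
J: 3·10 + 4·24 = 126
K: 3·9 + 4·29 = 143
Lowest: B at 45.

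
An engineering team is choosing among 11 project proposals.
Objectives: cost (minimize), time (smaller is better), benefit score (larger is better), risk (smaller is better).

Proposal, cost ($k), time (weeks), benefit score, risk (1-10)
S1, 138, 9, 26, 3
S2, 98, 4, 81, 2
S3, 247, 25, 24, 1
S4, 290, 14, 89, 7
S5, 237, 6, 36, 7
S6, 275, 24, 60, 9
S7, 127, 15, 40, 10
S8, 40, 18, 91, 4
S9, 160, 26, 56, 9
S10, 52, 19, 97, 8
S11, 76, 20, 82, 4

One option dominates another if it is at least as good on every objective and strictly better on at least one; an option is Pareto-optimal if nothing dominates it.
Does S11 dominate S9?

Yes

S11 vs S9: cost 76≤160, time 20≤26, benefit score 82≥56, risk 4≤9 — S11 is at least as good on every objective with at least one strict improvement.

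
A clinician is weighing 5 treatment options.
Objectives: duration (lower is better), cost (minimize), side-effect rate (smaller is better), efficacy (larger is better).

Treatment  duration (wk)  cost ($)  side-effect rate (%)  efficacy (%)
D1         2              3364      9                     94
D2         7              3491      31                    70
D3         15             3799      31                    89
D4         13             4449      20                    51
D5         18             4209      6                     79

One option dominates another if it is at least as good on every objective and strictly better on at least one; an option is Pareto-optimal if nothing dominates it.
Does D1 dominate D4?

D1 vs D4: duration 2≤13, cost 3364≤4449, side-effect rate 9≤20, efficacy 94≥51 — D1 is at least as good on every objective with at least one strict improvement.

Yes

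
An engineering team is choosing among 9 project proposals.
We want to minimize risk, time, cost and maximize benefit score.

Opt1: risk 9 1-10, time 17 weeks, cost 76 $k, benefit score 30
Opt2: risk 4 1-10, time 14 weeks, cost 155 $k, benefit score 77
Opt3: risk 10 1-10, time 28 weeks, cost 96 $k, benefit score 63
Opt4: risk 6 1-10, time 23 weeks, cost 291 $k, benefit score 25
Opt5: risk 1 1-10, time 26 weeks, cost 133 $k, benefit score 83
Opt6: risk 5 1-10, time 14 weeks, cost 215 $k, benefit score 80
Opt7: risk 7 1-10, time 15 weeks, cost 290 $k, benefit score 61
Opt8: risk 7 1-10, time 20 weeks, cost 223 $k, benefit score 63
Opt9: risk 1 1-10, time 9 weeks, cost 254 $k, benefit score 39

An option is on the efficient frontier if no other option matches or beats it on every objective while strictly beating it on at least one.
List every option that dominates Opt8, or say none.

Opt2: risk 4≤7, time 14≤20, cost 155≤223, benefit score 77≥63 — dominates Opt8.
Opt6: risk 5≤7, time 14≤20, cost 215≤223, benefit score 80≥63 — dominates Opt8.
Others (Opt1, Opt3, Opt4, Opt5, Opt7, Opt9) are each worse than Opt8 on at least one objective.

Opt2, Opt6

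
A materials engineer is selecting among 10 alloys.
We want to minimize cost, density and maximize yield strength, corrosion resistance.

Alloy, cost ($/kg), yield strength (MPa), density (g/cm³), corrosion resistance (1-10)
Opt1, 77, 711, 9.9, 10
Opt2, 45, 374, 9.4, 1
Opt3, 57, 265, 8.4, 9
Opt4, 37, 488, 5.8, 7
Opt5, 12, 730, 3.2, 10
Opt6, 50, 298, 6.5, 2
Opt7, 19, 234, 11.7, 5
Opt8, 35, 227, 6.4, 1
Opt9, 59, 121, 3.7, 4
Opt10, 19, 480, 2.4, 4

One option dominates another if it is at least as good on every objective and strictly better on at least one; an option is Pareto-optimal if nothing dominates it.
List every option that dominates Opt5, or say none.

Opt1: worse on cost (77 vs 12).
Opt2: worse on cost (45 vs 12).
Opt3: worse on cost (57 vs 12).
Opt4: worse on cost (37 vs 12).
Opt6: worse on cost (50 vs 12).
Opt7: worse on cost (19 vs 12).
Opt8: worse on cost (35 vs 12).
Opt9: worse on cost (59 vs 12).
Opt10: worse on cost (19 vs 12).
No option dominates Opt5.

none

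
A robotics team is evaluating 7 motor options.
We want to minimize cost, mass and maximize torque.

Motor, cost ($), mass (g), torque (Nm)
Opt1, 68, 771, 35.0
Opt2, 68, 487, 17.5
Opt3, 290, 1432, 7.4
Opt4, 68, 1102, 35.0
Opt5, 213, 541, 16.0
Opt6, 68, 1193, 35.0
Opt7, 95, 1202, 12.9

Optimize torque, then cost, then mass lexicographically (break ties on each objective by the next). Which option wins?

Opt1

First maximize torque: best is 35.0, kept {Opt1, Opt4, Opt6}.
Then minimize cost: best is 68, kept {Opt1, Opt4, Opt6}.
Then minimize mass: best is 771, kept {Opt1}.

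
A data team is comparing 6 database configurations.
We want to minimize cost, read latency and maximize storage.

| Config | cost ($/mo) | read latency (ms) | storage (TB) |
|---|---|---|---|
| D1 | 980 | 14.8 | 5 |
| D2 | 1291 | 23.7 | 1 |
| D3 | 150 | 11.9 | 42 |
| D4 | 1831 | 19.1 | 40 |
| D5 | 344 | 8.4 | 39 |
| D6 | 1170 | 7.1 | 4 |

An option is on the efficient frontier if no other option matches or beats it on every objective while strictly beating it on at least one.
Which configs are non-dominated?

D1: dominated by D3 (cost 150≤980, read latency 11.9≤14.8, storage 42≥5).
D2: dominated by D1 (cost 980≤1291, read latency 14.8≤23.7, storage 5≥1).
D3: not dominated (best cost).
D4: dominated by D3 (cost 150≤1831, read latency 11.9≤19.1, storage 42≥40).
D5: not dominated.
D6: not dominated (best read latency).

D3, D5, D6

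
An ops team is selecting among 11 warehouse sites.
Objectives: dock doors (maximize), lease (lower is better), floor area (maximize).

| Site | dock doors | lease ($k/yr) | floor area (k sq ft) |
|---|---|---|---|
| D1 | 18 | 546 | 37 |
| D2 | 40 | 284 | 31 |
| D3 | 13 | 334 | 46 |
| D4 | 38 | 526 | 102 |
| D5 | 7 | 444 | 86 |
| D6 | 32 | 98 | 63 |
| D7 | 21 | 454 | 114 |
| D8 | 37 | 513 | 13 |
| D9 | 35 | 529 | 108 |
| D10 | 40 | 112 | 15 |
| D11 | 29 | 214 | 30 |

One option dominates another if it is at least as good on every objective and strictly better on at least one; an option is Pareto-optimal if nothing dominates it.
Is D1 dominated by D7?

Yes

D7 vs D1: dock doors 21≥18, lease 454≤546, floor area 114≥37 — D7 is at least as good on every objective with at least one strict improvement.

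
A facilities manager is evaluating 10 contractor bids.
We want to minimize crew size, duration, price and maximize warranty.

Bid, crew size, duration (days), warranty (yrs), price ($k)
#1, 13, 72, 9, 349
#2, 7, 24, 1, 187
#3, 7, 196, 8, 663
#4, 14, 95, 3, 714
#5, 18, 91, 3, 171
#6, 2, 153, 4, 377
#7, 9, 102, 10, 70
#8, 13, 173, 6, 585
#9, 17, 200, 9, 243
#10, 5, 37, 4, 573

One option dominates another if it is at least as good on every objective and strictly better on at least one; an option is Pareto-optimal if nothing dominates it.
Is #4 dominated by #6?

#6 vs #4: #6 is worse on duration (153 vs 95), so it does not dominate #4.

No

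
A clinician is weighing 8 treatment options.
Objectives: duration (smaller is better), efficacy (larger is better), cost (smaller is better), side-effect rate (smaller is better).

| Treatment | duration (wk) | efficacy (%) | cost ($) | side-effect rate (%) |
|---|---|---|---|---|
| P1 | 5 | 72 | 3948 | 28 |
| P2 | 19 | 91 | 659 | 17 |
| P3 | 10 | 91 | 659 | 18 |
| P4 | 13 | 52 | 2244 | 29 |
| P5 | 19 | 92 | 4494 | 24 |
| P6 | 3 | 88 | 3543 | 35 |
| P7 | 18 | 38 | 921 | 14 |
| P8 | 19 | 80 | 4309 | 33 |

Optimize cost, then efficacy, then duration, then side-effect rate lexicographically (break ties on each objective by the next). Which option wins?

P3

First minimize cost: best is 659, kept {P2, P3}.
Then maximize efficacy: best is 91, kept {P2, P3}.
Then minimize duration: best is 10, kept {P3}.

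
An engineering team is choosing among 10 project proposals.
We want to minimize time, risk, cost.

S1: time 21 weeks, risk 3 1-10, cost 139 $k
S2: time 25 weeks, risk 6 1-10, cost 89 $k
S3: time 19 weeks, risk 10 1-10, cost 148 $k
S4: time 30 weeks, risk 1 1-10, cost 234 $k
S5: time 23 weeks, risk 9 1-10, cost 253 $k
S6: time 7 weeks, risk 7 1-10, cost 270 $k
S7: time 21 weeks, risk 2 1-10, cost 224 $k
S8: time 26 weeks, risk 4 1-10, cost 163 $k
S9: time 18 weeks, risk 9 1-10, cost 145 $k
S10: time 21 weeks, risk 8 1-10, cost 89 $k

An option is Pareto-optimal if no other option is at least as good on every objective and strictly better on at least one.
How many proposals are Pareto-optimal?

7

S1: not dominated.
S2: not dominated.
S3: dominated by S9 (time 18≤19, risk 9≤10, cost 145≤148).
S4: not dominated (best risk).
S5: dominated by S1 (time 21≤23, risk 3≤9, cost 139≤253).
S6: not dominated (best time).
S7: not dominated.
S8: dominated by S1 (time 21≤26, risk 3≤4, cost 139≤163).
S9: not dominated.
S10: not dominated.
Pareto-optimal: S1, S2, S4, S6, S7, S9, S10 → 7.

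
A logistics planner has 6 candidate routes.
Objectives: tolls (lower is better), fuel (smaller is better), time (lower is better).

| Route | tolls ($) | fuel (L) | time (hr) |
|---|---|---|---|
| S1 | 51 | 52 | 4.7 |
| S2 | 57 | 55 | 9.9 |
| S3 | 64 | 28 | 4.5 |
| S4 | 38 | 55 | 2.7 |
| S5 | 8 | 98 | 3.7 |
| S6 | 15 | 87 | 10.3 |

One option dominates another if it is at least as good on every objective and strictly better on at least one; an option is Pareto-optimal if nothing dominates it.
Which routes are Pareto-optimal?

S1, S3, S4, S5, S6

S1: not dominated.
S2: dominated by S1 (tolls 51≤57, fuel 52≤55, time 4.7≤9.9).
S3: not dominated (best fuel).
S4: not dominated (best time).
S5: not dominated (best tolls).
S6: not dominated.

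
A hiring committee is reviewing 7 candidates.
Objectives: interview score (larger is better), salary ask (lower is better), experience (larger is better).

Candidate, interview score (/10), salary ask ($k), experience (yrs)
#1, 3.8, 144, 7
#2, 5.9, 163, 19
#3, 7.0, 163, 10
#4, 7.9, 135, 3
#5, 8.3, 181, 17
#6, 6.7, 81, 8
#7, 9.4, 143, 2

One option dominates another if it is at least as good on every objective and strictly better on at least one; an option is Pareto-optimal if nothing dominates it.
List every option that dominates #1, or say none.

#6: interview score 6.7≥3.8, salary ask 81≤144, experience 8≥7 — dominates #1.
Others (#2, #3, #4, #5, #7) are each worse than #1 on at least one objective.

#6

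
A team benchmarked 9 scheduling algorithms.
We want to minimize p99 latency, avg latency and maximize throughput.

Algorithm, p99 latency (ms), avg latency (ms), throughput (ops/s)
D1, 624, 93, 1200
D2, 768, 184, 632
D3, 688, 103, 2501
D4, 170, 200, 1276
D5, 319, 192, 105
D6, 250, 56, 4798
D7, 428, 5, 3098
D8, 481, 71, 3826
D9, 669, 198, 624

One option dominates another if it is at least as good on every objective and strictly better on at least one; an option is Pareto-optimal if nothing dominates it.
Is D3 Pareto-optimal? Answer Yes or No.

D6 vs D3: p99 latency 250≤688, avg latency 56≤103, throughput 4798≥2501 — D6 is at least as good on every objective and strictly better on at least one, so D6 dominates D3.

No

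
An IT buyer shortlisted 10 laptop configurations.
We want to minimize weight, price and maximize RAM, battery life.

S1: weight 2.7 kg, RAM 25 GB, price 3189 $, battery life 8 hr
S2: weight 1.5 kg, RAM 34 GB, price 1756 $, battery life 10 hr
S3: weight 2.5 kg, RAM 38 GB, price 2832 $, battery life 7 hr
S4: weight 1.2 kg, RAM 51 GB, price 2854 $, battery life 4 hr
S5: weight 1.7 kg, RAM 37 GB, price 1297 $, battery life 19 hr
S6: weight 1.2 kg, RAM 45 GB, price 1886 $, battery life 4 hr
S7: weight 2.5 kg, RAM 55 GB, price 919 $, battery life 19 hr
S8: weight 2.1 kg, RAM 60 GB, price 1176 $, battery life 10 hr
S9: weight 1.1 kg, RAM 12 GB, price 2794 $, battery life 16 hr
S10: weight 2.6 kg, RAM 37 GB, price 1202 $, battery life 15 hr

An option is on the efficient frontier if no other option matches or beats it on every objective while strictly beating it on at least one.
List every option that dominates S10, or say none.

S7: weight 2.5≤2.6, RAM 55≥37, price 919≤1202, battery life 19≥15 — dominates S10.
Others (S1, S2, S3, S4, S5, S6, S8, S9) are each worse than S10 on at least one objective.

S7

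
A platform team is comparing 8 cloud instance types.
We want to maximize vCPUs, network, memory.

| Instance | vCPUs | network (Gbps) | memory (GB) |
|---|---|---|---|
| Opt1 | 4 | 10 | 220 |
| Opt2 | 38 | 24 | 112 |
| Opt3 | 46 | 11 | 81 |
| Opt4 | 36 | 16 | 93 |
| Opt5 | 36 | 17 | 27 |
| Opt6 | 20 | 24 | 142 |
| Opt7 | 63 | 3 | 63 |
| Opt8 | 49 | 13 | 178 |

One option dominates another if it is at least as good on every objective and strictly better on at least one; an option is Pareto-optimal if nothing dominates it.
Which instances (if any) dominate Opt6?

none

Opt1: worse on vCPUs (4 vs 20).
Opt2: worse on memory (112 vs 142).
Opt3: worse on network (11 vs 24).
Opt4: worse on network (16 vs 24).
Opt5: worse on network (17 vs 24).
Opt7: worse on network (3 vs 24).
Opt8: worse on network (13 vs 24).
No option dominates Opt6.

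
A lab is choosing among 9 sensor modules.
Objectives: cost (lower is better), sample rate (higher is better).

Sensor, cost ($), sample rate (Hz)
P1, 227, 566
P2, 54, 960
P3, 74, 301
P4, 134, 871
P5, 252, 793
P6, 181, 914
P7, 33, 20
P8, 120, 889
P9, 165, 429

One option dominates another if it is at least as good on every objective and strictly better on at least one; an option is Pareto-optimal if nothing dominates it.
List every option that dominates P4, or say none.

P2, P8

P2: cost 54≤134, sample rate 960≥871 — dominates P4.
P8: cost 120≤134, sample rate 889≥871 — dominates P4.
Others (P1, P3, P5, P6, P7, P9) are each worse than P4 on at least one objective.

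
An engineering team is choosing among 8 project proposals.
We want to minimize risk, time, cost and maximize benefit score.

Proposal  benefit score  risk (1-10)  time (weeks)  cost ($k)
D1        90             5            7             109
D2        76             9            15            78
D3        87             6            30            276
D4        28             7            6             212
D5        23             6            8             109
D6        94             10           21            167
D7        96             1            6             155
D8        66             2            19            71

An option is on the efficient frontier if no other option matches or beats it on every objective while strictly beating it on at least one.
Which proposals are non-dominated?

D1, D2, D7, D8

D1: not dominated.
D2: not dominated.
D3: dominated by D1 (benefit score 90≥87, risk 5≤6, time 7≤30, cost 109≤276).
D4: dominated by D7 (benefit score 96≥28, risk 1≤7, time 6≤6, cost 155≤212).
D5: dominated by D1 (benefit score 90≥23, risk 5≤6, time 7≤8, cost 109≤109).
D6: dominated by D7 (benefit score 96≥94, risk 1≤10, time 6≤21, cost 155≤167).
D7: not dominated (best benefit score).
D8: not dominated (best cost).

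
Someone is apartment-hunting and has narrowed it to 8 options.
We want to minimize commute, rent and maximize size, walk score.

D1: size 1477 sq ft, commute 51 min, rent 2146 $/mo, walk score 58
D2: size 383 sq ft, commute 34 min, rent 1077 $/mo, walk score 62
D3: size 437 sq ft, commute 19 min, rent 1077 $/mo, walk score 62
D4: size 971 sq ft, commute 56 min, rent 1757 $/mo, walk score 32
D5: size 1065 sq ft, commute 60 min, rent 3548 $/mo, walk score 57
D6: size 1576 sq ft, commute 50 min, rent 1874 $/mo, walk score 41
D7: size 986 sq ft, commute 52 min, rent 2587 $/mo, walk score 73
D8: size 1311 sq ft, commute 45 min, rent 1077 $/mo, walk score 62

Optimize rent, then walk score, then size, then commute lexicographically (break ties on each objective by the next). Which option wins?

First minimize rent: best is 1077, kept {D2, D3, D8}.
Then maximize walk score: best is 62, kept {D2, D3, D8}.
Then maximize size: best is 1311, kept {D8}.

D8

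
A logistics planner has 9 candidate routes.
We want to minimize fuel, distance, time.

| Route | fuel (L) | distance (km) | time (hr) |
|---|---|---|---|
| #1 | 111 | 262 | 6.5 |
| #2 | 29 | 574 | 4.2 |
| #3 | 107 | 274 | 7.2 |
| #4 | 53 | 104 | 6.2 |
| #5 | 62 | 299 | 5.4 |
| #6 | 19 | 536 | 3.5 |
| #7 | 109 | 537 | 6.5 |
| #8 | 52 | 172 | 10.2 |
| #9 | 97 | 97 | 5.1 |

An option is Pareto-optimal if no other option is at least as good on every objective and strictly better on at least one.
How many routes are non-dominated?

5

#1: dominated by #4 (fuel 53≤111, distance 104≤262, time 6.2≤6.5).
#2: dominated by #6 (fuel 19≤29, distance 536≤574, time 3.5≤4.2).
#3: dominated by #4 (fuel 53≤107, distance 104≤274, time 6.2≤7.2).
#4: not dominated.
#5: not dominated.
#6: not dominated (best fuel).
#7: dominated by #4 (fuel 53≤109, distance 104≤537, time 6.2≤6.5).
#8: not dominated.
#9: not dominated (best distance).
Pareto-optimal: #4, #5, #6, #8, #9 → 5.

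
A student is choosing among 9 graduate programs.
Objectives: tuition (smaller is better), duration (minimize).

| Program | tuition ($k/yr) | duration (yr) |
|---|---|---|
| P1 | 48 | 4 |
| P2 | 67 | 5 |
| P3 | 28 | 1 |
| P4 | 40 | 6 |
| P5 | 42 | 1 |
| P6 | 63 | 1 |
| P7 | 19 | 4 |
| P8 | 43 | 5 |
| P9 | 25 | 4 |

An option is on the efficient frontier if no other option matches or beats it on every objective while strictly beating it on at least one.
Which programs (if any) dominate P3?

none

P1: worse on tuition (48 vs 28).
P2: worse on tuition (67 vs 28).
P4: worse on tuition (40 vs 28).
P5: worse on tuition (42 vs 28).
P6: worse on tuition (63 vs 28).
P7: worse on duration (4 vs 1).
P8: worse on tuition (43 vs 28).
P9: worse on duration (4 vs 1).
No option dominates P3.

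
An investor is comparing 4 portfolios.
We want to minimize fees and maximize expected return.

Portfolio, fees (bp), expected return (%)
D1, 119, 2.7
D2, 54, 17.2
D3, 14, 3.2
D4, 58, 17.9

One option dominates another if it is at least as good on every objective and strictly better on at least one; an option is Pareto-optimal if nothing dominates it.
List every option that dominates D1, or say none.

D2, D3, D4

D2: fees 54≤119, expected return 17.2≥2.7 — dominates D1.
D3: fees 14≤119, expected return 3.2≥2.7 — dominates D1.
D4: fees 58≤119, expected return 17.9≥2.7 — dominates D1.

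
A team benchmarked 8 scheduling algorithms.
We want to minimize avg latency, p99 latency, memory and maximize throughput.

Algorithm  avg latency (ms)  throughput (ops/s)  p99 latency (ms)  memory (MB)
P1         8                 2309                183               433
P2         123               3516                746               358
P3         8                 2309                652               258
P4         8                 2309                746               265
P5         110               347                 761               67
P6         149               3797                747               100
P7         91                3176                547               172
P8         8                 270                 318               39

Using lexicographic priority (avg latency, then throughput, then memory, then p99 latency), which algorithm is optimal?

P3

First minimize avg latency: best is 8, kept {P1, P3, P4, P8}.
Then maximize throughput: best is 2309, kept {P1, P3, P4}.
Then minimize memory: best is 258, kept {P3}.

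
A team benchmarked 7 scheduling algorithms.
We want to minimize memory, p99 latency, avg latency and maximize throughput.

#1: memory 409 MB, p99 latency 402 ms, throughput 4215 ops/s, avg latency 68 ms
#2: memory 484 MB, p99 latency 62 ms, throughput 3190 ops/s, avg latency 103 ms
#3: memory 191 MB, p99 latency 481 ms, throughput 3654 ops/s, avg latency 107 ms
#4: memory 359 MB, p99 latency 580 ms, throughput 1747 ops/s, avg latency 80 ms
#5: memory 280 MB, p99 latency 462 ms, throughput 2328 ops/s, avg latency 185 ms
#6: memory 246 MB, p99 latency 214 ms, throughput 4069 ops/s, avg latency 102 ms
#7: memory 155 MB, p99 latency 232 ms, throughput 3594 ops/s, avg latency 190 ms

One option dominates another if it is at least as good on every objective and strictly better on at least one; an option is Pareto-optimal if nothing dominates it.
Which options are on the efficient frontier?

#1, #2, #3, #4, #6, #7

#1: not dominated (best throughput).
#2: not dominated (best p99 latency).
#3: not dominated.
#4: not dominated.
#5: dominated by #6 (memory 246≤280, p99 latency 214≤462, throughput 4069≥2328, avg latency 102≤185).
#6: not dominated.
#7: not dominated (best memory).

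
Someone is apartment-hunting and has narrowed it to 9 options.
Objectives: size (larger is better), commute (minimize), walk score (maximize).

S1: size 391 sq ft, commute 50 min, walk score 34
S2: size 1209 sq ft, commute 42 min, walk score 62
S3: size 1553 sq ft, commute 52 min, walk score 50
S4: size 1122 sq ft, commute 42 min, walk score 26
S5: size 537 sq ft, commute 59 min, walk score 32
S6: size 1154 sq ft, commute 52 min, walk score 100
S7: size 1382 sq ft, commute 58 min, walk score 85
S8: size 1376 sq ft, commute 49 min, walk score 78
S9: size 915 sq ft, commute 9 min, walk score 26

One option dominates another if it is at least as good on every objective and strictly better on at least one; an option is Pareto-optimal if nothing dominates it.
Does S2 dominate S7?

S2 vs S7: S2 is worse on size (1209 vs 1382), so it does not dominate S7.

No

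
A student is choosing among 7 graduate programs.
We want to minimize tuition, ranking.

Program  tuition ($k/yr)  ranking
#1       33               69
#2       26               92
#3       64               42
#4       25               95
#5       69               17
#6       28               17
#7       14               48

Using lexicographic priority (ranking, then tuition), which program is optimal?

First minimize ranking: best is 17, kept {#5, #6}.
Then minimize tuition: best is 28, kept {#6}.

#6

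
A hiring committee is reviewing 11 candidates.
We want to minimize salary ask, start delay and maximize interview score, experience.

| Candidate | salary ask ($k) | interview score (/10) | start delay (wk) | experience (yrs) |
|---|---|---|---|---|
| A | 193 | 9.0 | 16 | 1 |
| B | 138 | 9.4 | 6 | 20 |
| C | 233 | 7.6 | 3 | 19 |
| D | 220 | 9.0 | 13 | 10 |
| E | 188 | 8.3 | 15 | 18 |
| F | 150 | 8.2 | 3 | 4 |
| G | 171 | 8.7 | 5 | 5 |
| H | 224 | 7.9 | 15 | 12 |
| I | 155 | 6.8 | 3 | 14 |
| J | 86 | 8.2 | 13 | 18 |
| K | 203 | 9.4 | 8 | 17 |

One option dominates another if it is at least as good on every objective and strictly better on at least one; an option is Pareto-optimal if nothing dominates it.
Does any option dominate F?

No

A: worse on salary ask (193 vs 150).
B: worse on start delay (6 vs 3).
C: worse on salary ask (233 vs 150).
D: worse on salary ask (220 vs 150).
E: worse on salary ask (188 vs 150).
G: worse on salary ask (171 vs 150).
H: worse on salary ask (224 vs 150).
I: worse on salary ask (155 vs 150).
J: worse on start delay (13 vs 3).
K: worse on salary ask (203 vs 150).
No option is at least as good as F on every objective and strictly better on one.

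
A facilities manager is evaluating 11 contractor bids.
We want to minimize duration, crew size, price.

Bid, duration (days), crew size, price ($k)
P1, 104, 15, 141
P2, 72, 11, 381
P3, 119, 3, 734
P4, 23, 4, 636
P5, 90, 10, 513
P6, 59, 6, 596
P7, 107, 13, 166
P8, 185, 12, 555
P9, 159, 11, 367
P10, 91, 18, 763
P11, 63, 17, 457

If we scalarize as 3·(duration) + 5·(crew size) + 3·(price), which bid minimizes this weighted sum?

P1: 3·104 + 5·15 + 3·141 = 810
P2: 3·72 + 5·11 + 3·381 = 1414
P3: 3·119 + 5·3 + 3·734 = 2574
P4: 3·23 + 5·4 + 3·636 = 1997
P5: 3·90 + 5·10 + 3·513 = 1859
P6: 3·59 + 5·6 + 3·596 = 1995
P7: 3·107 + 5·13 + 3·166 = 884
P8: 3·185 + 5·12 + 3·555 = 2280
P9: 3·159 + 5·11 + 3·367 = 1633
P10: 3·91 + 5·18 + 3·763 = 2652
P11: 3·63 + 5·17 + 3·457 = 1645
Lowest: P1 at 810.

P1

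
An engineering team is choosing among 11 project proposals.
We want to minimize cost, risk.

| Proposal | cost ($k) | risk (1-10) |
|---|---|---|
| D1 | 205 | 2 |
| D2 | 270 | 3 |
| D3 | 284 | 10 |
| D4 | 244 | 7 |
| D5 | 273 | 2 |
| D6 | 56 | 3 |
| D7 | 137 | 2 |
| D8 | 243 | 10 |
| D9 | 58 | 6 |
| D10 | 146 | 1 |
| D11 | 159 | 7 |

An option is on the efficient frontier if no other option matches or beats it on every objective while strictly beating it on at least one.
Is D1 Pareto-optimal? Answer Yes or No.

No

D7 vs D1: cost 137≤205, risk 2≤2 — D7 is at least as good on every objective and strictly better on at least one, so D7 dominates D1.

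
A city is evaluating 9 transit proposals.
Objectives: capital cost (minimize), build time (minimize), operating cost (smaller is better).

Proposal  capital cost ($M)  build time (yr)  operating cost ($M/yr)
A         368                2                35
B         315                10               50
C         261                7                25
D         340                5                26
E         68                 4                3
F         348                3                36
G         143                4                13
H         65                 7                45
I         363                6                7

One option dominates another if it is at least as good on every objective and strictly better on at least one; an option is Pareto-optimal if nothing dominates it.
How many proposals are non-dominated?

4

A: not dominated (best build time).
B: dominated by C (capital cost 261≤315, build time 7≤10, operating cost 25≤50).
C: dominated by E (capital cost 68≤261, build time 4≤7, operating cost 3≤25).
D: dominated by E (capital cost 68≤340, build time 4≤5, operating cost 3≤26).
E: not dominated (best operating cost).
F: not dominated.
G: dominated by E (capital cost 68≤143, build time 4≤4, operating cost 3≤13).
H: not dominated (best capital cost).
I: dominated by E (capital cost 68≤363, build time 4≤6, operating cost 3≤7).
Pareto-optimal: A, E, F, H → 4.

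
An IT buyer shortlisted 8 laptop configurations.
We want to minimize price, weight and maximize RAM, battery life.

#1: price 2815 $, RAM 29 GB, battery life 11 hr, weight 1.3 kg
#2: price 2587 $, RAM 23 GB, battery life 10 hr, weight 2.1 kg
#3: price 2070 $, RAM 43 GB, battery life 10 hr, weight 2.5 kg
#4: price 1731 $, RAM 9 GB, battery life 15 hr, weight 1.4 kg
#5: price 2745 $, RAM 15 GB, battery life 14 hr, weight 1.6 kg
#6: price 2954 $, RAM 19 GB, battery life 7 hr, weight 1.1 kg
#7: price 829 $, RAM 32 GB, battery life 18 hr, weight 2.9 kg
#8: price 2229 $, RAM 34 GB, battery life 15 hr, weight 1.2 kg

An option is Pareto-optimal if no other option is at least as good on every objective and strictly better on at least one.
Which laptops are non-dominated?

#1: dominated by #8 (price 2229≤2815, RAM 34≥29, battery life 15≥11, weight 1.2≤1.3).
#2: dominated by #8 (price 2229≤2587, RAM 34≥23, battery life 15≥10, weight 1.2≤2.1).
#3: not dominated (best RAM).
#4: not dominated.
#5: dominated by #8 (price 2229≤2745, RAM 34≥15, battery life 15≥14, weight 1.2≤1.6).
#6: not dominated (best weight).
#7: not dominated (best price).
#8: not dominated.

#3, #4, #6, #7, #8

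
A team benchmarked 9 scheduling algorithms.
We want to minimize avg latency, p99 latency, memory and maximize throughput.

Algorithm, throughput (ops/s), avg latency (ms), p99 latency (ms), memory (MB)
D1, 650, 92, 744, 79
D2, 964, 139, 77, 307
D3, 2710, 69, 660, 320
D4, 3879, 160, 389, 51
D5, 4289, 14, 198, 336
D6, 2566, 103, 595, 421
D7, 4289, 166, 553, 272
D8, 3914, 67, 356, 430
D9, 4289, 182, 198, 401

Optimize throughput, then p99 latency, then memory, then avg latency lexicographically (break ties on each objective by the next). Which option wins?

D5

First maximize throughput: best is 4289, kept {D5, D7, D9}.
Then minimize p99 latency: best is 198, kept {D5, D9}.
Then minimize memory: best is 336, kept {D5}.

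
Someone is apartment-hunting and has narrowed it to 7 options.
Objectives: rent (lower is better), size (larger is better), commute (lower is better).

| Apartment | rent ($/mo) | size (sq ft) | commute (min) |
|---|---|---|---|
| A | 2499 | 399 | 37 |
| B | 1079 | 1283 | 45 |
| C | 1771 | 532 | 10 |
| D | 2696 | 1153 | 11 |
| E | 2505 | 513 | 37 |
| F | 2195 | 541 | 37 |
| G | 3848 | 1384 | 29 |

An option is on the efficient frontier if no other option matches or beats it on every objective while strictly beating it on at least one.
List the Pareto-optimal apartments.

B, C, D, F, G

A: dominated by C (rent 1771≤2499, size 532≥399, commute 10≤37).
B: not dominated (best rent).
C: not dominated (best commute).
D: not dominated.
E: dominated by C (rent 1771≤2505, size 532≥513, commute 10≤37).
F: not dominated.
G: not dominated (best size).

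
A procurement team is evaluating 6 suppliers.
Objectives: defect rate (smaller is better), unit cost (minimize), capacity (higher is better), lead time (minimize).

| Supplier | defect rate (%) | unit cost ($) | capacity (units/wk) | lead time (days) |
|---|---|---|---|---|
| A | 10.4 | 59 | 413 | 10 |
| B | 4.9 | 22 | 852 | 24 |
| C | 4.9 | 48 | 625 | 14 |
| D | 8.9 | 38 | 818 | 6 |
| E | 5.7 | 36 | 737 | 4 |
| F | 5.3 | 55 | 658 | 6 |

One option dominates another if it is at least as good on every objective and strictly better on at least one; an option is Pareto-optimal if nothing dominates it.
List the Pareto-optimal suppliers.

A: dominated by D (defect rate 8.9≤10.4, unit cost 38≤59, capacity 818≥413, lead time 6≤10).
B: not dominated (best unit cost).
C: not dominated.
D: not dominated.
E: not dominated (best lead time).
F: not dominated.

B, C, D, E, F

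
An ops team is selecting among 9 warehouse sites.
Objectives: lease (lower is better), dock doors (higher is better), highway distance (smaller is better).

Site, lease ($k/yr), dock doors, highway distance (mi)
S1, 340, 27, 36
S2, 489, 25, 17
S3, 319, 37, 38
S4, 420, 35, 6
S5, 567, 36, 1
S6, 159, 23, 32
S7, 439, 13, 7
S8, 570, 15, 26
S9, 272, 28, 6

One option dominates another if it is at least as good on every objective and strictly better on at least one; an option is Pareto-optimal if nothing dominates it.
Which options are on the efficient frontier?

S1: dominated by S9 (lease 272≤340, dock doors 28≥27, highway distance 6≤36).
S2: dominated by S4 (lease 420≤489, dock doors 35≥25, highway distance 6≤17).
S3: not dominated (best dock doors).
S4: not dominated.
S5: not dominated (best highway distance).
S6: not dominated (best lease).
S7: dominated by S4 (lease 420≤439, dock doors 35≥13, highway distance 6≤7).
S8: dominated by S2 (lease 489≤570, dock doors 25≥15, highway distance 17≤26).
S9: not dominated.

S3, S4, S5, S6, S9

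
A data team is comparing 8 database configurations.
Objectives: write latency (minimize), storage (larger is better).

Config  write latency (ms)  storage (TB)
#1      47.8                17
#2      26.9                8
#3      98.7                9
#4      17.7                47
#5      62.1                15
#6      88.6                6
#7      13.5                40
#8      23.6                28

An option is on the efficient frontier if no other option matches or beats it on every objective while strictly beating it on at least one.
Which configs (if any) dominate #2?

#4: write latency 17.7≤26.9, storage 47≥8 — dominates #2.
#7: write latency 13.5≤26.9, storage 40≥8 — dominates #2.
#8: write latency 23.6≤26.9, storage 28≥8 — dominates #2.
Others (#1, #3, #5, #6) are each worse than #2 on at least one objective.

#4, #7, #8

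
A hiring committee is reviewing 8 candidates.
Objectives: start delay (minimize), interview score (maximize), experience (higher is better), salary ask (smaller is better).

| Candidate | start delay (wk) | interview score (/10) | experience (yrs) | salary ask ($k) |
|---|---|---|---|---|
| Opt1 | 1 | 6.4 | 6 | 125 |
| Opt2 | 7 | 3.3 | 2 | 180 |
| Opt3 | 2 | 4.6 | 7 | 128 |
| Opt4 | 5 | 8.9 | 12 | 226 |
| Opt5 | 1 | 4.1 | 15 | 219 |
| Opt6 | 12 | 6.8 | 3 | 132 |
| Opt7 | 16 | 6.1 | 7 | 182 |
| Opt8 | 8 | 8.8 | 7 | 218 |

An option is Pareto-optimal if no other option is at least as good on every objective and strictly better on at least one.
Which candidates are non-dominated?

Opt1, Opt3, Opt4, Opt5, Opt6, Opt7, Opt8

Opt1: not dominated (best salary ask).
Opt2: dominated by Opt1 (start delay 1≤7, interview score 6.4≥3.3, experience 6≥2, salary ask 125≤180).
Opt3: not dominated.
Opt4: not dominated (best interview score).
Opt5: not dominated (best experience).
Opt6: not dominated.
Opt7: not dominated.
Opt8: not dominated.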